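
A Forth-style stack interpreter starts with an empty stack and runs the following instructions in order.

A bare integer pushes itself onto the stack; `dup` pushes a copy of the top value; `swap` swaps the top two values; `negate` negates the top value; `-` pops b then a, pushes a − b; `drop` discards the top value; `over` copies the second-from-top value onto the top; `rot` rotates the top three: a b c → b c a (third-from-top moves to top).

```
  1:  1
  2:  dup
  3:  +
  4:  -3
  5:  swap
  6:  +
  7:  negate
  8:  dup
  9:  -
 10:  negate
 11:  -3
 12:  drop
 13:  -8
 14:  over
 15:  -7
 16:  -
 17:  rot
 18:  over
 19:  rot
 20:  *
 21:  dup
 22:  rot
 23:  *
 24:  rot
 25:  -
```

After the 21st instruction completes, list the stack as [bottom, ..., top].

1       1
dup     1 1
+       2
-3      2 -3
swap    -3 2
+       -1
negate  1
dup     1 1
-       0
negate  0
-3      0 -3
drop    0
-8      0 -8
over    0 -8 0
-7      0 -8 0 -7
-       0 -8 7
rot     -8 7 0
over    -8 7 0 7
rot     -8 0 7 7
*       -8 0 49
dup     -8 0 49 49

[-8, 0, 49, 49]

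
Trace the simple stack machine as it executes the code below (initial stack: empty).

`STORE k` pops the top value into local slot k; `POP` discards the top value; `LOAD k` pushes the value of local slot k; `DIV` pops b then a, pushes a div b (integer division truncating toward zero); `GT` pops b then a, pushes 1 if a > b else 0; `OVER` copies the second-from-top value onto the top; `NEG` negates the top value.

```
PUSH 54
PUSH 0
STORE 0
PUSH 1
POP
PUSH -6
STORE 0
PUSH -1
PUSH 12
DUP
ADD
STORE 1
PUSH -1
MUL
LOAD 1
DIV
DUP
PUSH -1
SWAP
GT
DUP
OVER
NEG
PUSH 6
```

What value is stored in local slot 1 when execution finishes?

PUSH 54  54
PUSH 0   54 0
STORE 0  54
PUSH 1   54 1
POP      54
PUSH -6  54 -6
STORE 0  54
PUSH -1  54 -1
PUSH 12  54 -1 12
DUP      54 -1 12 12
ADD      54 -1 24
STORE 1  54 -1
PUSH -1  54 -1 -1
MUL      54 1
LOAD 1   54 1 24
DIV      54 0
DUP      54 0 0
PUSH -1  54 0 0 -1
SWAP     54 0 -1 0
GT       54 0 0
DUP      54 0 0 0
OVER     54 0 0 0 0
NEG      54 0 0 0 0
PUSH 6   54 0 0 0 0 6

24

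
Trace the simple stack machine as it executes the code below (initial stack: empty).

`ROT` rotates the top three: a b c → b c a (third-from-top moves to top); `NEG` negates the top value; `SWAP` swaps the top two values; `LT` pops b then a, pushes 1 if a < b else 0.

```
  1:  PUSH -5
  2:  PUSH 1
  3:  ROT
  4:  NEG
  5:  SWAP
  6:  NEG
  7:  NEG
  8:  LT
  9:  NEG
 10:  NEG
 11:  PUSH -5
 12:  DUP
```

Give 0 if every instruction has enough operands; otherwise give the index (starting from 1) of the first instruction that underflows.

PUSH -5 -> -5
PUSH 1  -> -5 1
ROT  — needs 3 operands, stack has 2 → underflow

3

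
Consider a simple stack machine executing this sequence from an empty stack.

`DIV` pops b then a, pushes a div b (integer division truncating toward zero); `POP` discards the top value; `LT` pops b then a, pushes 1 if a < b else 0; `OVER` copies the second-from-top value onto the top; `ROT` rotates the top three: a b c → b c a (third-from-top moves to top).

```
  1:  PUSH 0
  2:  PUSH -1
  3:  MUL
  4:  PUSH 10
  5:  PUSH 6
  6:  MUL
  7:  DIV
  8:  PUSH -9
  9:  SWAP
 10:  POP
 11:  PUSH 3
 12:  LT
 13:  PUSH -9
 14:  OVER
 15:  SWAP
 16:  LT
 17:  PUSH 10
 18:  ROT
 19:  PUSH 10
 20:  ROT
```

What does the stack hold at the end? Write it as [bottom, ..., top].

[0, 1, 10, 10]

PUSH 0  -> 0
PUSH -1 -> 0 -1
MUL     -> 0
PUSH 10 -> 0 10
PUSH 6  -> 0 10 6
MUL     -> 0 60
DIV     -> 0
PUSH -9 -> 0 -9
SWAP    -> -9 0
POP     -> -9
PUSH 3  -> -9 3
LT      -> 1
PUSH -9 -> 1 -9
OVER    -> 1 -9 1
SWAP    -> 1 1 -9
LT      -> 1 0
PUSH 10 -> 1 0 10
ROT     -> 0 10 1
PUSH 10 -> 0 10 1 10
ROT     -> 0 1 10 10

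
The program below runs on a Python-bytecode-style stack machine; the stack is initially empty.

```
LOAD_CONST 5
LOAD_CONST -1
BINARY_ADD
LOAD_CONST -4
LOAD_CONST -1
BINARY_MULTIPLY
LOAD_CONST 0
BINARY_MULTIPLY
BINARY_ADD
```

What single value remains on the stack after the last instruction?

LOAD_CONST 5    → [5]
LOAD_CONST -1   → [5, -1]
BINARY_ADD      → [4]
LOAD_CONST -4   → [4, -4]
LOAD_CONST -1   → [4, -4, -1]
BINARY_MULTIPLY → [4, 4]
LOAD_CONST 0    → [4, 4, 0]
BINARY_MULTIPLY → [4, 0]
BINARY_ADD      → [4]

4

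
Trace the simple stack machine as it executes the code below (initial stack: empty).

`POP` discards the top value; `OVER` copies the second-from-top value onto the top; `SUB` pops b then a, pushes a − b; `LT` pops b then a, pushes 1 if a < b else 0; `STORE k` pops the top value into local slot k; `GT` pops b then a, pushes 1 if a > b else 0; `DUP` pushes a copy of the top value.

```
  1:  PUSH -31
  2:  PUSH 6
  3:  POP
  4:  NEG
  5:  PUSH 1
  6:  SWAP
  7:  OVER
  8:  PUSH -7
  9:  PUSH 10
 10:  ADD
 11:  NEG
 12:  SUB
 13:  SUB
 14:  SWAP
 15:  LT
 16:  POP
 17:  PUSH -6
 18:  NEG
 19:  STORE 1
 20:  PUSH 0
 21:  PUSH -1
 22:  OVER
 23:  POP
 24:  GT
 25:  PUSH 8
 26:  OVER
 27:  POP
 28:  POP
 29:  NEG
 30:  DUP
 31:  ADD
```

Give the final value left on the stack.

PUSH -31 -> -31
PUSH 6   -> -31 6
POP      -> -31
NEG      -> 31
PUSH 1   -> 31 1
SWAP     -> 1 31
OVER     -> 1 31 1
PUSH -7  -> 1 31 1 -7
PUSH 10  -> 1 31 1 -7 10
ADD      -> 1 31 1 3
NEG      -> 1 31 1 -3
SUB      -> 1 31 4
SUB      -> 1 27
SWAP     -> 27 1
LT       -> 0
POP      -> (empty)
PUSH -6  -> -6
NEG      -> 6
STORE 1  -> (empty)
PUSH 0   -> 0
PUSH -1  -> 0 -1
OVER     -> 0 -1 0
POP      -> 0 -1
GT       -> 1
PUSH 8   -> 1 8
OVER     -> 1 8 1
POP      -> 1 8
POP      -> 1
NEG      -> -1
DUP      -> -1 -1
ADD      -> -2

-2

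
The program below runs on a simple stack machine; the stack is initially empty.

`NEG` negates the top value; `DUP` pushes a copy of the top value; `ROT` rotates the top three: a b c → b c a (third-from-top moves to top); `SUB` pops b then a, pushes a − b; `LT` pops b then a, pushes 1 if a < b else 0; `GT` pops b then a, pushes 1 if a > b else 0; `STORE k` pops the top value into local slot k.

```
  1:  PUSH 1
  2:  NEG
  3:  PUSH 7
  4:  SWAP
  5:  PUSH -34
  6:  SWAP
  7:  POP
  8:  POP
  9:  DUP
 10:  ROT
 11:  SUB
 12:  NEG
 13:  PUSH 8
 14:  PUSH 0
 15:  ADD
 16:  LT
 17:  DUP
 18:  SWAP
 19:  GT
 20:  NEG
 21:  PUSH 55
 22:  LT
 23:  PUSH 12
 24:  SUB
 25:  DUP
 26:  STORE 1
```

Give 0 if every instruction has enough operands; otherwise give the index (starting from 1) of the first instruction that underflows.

PUSH 1    [1]
NEG       [-1]
PUSH 7    [-1, 7]
SWAP      [7, -1]
PUSH -34  [7, -1, -34]
SWAP      [7, -34, -1]
POP       [7, -34]
POP       [7]
DUP       [7, 7]
ROT  — needs 3 operands, stack has 2 → underflow

10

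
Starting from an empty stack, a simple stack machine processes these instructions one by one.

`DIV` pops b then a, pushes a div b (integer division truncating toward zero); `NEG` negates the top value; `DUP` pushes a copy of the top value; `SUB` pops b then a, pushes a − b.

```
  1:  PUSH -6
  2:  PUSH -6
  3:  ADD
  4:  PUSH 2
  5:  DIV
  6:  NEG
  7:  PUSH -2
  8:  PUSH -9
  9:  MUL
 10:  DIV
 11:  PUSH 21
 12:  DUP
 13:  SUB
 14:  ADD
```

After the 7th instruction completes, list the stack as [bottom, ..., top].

[6, -2]

PUSH -6 -> [-6]
PUSH -6 -> [-6, -6]
ADD     -> [-12]
PUSH 2  -> [-12, 2]
DIV     -> [-6]
NEG     -> [6]
PUSH -2 -> [6, -2]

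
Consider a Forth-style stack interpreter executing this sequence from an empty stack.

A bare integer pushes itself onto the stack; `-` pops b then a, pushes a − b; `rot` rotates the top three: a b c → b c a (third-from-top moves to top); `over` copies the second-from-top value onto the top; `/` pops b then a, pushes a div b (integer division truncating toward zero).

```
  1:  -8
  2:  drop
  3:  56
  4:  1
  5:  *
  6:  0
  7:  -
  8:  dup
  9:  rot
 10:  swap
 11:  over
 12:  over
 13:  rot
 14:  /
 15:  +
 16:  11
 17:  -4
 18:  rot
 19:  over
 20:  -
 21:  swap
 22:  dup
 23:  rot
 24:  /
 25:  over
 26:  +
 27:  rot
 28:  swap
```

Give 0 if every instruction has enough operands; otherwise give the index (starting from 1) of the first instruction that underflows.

-8    -8
drop  (empty)
56    56
1     56 1
*     56
0     56 0
-     56
dup   56 56
rot  — needs 3 operands, stack has 2 → underflow

9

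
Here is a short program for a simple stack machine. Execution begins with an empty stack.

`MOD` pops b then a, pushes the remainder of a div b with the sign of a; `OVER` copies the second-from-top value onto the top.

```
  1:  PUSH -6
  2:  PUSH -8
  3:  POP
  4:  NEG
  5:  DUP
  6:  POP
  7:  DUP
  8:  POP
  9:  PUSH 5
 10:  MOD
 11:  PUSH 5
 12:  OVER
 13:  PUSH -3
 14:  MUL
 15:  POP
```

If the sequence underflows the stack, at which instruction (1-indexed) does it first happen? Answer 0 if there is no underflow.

0

PUSH -6 → [-6]
PUSH -8 → [-6, -8]
POP     → [-6]
NEG     → [6]
DUP     → [6, 6]
POP     → [6]
DUP     → [6, 6]
POP     → [6]
PUSH 5  → [6, 5]
MOD     → [1]
PUSH 5  → [1, 5]
OVER    → [1, 5, 1]
PUSH -3 → [1, 5, 1, -3]
MUL     → [1, 5, -3]
POP     → [1, 5]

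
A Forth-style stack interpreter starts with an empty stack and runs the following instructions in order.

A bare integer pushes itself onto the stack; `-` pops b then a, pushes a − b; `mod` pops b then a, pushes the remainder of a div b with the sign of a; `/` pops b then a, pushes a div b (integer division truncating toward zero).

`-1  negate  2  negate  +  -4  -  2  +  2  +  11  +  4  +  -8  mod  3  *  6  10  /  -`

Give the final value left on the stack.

-1     → [-1]
negate → [1]
2      → [1, 2]
negate → [1, -2]
+      → [-1]
-4     → [-1, -4]
-      → [3]
2      → [3, 2]
+      → [5]
2      → [5, 2]
+      → [7]
11     → [7, 11]
+      → [18]
4      → [18, 4]
+      → [22]
-8     → [22, -8]
mod    → [6]
3      → [6, 3]
*      → [18]
6      → [18, 6]
10     → [18, 6, 10]
/      → [18, 0]
-      → [18]

18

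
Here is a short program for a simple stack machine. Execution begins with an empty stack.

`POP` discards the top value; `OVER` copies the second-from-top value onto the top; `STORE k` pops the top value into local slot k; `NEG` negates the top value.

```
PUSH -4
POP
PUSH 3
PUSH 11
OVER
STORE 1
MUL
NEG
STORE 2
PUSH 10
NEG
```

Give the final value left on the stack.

PUSH -4  -4
POP      (empty)
PUSH 3   3
PUSH 11  3 11
OVER     3 11 3
STORE 1  3 11
MUL      33
NEG      -33
STORE 2  (empty)
PUSH 10  10
NEG      -10

-10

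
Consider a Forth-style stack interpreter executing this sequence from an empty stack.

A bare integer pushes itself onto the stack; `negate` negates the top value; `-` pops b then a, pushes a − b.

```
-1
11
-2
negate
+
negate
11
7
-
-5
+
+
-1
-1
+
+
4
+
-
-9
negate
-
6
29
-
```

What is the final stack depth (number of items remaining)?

-1     → -1
11     → -1 11
-2     → -1 11 -2
negate → -1 11 2
+      → -1 13
negate → -1 -13
11     → -1 -13 11
7      → -1 -13 11 7
-      → -1 -13 4
-5     → -1 -13 4 -5
+      → -1 -13 -1
+      → -1 -14
-1     → -1 -14 -1
-1     → -1 -14 -1 -1
+      → -1 -14 -2
+      → -1 -16
4      → -1 -16 4
+      → -1 -12
-      → 11
-9     → 11 -9
negate → 11 9
-      → 2
6      → 2 6
29     → 2 6 29
-      → 2 -23

2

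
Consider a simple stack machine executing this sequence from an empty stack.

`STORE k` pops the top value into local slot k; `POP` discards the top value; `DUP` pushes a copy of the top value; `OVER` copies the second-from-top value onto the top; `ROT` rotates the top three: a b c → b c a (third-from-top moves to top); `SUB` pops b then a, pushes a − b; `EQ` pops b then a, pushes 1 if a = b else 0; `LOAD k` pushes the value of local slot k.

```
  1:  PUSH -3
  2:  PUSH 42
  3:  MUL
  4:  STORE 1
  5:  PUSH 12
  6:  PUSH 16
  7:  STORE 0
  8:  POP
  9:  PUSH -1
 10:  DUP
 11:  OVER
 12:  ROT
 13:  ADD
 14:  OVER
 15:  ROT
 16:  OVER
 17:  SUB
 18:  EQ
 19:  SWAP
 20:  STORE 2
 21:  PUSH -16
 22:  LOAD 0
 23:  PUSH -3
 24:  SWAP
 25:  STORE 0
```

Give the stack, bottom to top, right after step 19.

[0, -2]

PUSH -3  [-3]
PUSH 42  [-3, 42]
MUL      [-126]
STORE 1  []
PUSH 12  [12]
PUSH 16  [12, 16]
STORE 0  [12]
POP      []
PUSH -1  [-1]
DUP      [-1, -1]
OVER     [-1, -1, -1]
ROT      [-1, -1, -1]
ADD      [-1, -2]
OVER     [-1, -2, -1]
ROT      [-2, -1, -1]
OVER     [-2, -1, -1, -1]
SUB      [-2, -1, 0]
EQ       [-2, 0]
SWAP     [0, -2]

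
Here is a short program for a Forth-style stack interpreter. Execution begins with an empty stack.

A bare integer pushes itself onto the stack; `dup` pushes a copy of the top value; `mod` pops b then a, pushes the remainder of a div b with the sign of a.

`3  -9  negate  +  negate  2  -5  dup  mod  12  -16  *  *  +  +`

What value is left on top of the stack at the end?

-10

3       3
-9      3 -9
negate  3 9
+       12
negate  -12
2       -12 2
-5      -12 2 -5
dup     -12 2 -5 -5
mod     -12 2 0
12      -12 2 0 12
-16     -12 2 0 12 -16
*       -12 2 0 -192
*       -12 2 0
+       -12 2
+       -10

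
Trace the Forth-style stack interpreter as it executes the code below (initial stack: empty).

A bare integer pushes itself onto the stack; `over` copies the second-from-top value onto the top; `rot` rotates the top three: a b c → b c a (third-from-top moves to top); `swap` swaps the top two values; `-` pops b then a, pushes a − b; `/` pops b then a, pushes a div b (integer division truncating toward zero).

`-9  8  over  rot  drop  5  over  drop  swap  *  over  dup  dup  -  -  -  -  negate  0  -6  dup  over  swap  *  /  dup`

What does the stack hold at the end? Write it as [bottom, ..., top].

-9     -> [-9]
8      -> [-9, 8]
over   -> [-9, 8, -9]
rot    -> [8, -9, -9]
drop   -> [8, -9]
5      -> [8, -9, 5]
over   -> [8, -9, 5, -9]
drop   -> [8, -9, 5]
swap   -> [8, 5, -9]
*      -> [8, -45]
over   -> [8, -45, 8]
dup    -> [8, -45, 8, 8]
dup    -> [8, -45, 8, 8, 8]
-      -> [8, -45, 8, 0]
-      -> [8, -45, 8]
-      -> [8, -53]
-      -> [61]
negate -> [-61]
0      -> [-61, 0]
-6     -> [-61, 0, -6]
dup    -> [-61, 0, -6, -6]
over   -> [-61, 0, -6, -6, -6]
swap   -> [-61, 0, -6, -6, -6]
*      -> [-61, 0, -6, 36]
/      -> [-61, 0, 0]
dup    -> [-61, 0, 0, 0]

[-61, 0, 0, 0]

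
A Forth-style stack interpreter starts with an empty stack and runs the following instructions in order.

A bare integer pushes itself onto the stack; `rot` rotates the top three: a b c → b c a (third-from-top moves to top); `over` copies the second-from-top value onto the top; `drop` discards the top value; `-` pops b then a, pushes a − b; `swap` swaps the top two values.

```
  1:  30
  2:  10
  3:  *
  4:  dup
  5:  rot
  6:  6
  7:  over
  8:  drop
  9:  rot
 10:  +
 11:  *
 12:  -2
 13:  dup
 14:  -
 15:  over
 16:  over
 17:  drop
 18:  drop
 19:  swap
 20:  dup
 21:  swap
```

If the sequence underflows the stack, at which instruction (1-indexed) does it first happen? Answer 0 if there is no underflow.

5

30  : 30
10  : 30 10
*   : 300
dup : 300 300
rot  — needs 3 operands, stack has 2 → underflow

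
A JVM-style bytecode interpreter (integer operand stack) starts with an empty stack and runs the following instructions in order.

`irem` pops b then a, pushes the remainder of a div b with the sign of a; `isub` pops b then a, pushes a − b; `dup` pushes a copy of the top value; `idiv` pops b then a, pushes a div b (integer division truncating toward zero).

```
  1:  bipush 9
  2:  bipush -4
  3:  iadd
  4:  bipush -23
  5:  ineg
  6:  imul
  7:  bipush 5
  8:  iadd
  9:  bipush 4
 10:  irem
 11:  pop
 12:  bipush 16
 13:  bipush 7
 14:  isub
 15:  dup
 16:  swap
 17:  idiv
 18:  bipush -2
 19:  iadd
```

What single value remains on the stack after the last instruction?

bipush 9   -> 9
bipush -4  -> 9 -4
iadd       -> 5
bipush -23 -> 5 -23
ineg       -> 5 23
imul       -> 115
bipush 5   -> 115 5
iadd       -> 120
bipush 4   -> 120 4
irem       -> 0
pop        -> (empty)
bipush 16  -> 16
bipush 7   -> 16 7
isub       -> 9
dup        -> 9 9
swap       -> 9 9
idiv       -> 1
bipush -2  -> 1 -2
iadd       -> -1

-1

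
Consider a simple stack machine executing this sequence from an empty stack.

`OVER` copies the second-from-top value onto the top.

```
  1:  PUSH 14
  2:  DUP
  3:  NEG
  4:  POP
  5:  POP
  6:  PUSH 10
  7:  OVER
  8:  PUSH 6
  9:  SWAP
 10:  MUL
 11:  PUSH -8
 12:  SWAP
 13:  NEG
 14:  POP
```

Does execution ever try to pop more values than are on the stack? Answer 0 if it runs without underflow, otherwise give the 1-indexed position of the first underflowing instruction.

PUSH 14 → 14
DUP     → 14 14
NEG     → 14 -14
POP     → 14
POP     → (empty)
PUSH 10 → 10
OVER  — needs 2 operands, stack has 1 → underflow

7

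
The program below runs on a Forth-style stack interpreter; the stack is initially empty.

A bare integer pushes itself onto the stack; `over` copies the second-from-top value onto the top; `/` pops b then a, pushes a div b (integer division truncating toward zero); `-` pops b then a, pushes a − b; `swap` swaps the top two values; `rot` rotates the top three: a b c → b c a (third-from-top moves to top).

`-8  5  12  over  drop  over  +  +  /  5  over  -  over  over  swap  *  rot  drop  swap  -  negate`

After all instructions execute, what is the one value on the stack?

-8     -> [-8]
5      -> [-8, 5]
12     -> [-8, 5, 12]
over   -> [-8, 5, 12, 5]
drop   -> [-8, 5, 12]
over   -> [-8, 5, 12, 5]
+      -> [-8, 5, 17]
+      -> [-8, 22]
/      -> [0]
5      -> [0, 5]
over   -> [0, 5, 0]
-      -> [0, 5]
over   -> [0, 5, 0]
over   -> [0, 5, 0, 5]
swap   -> [0, 5, 5, 0]
*      -> [0, 5, 0]
rot    -> [5, 0, 0]
drop   -> [5, 0]
swap   -> [0, 5]
-      -> [-5]
negate -> [5]

5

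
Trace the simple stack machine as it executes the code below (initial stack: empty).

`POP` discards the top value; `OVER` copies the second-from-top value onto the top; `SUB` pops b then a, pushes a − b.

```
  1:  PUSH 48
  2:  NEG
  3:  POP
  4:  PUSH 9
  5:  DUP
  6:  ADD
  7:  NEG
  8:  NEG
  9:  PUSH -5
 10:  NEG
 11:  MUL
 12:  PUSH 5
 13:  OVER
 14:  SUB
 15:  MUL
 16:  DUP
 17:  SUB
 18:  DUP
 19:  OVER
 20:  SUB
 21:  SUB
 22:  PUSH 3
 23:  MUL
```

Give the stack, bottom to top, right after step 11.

[90]

PUSH 48  48
NEG      -48
POP      (empty)
PUSH 9   9
DUP      9 9
ADD      18
NEG      -18
NEG      18
PUSH -5  18 -5
NEG      18 5
MUL      90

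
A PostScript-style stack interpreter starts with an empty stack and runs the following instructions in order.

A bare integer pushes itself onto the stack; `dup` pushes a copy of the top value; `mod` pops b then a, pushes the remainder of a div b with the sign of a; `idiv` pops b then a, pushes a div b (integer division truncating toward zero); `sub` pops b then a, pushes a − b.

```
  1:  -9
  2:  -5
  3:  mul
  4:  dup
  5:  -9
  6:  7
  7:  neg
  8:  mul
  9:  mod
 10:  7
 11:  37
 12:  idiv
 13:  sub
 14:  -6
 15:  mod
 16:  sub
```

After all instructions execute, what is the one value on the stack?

42

-9   : -9
-5   : -9 -5
mul  : 45
dup  : 45 45
-9   : 45 45 -9
7    : 45 45 -9 7
neg  : 45 45 -9 -7
mul  : 45 45 63
mod  : 45 45
7    : 45 45 7
37   : 45 45 7 37
idiv : 45 45 0
sub  : 45 45
-6   : 45 45 -6
mod  : 45 3
sub  : 42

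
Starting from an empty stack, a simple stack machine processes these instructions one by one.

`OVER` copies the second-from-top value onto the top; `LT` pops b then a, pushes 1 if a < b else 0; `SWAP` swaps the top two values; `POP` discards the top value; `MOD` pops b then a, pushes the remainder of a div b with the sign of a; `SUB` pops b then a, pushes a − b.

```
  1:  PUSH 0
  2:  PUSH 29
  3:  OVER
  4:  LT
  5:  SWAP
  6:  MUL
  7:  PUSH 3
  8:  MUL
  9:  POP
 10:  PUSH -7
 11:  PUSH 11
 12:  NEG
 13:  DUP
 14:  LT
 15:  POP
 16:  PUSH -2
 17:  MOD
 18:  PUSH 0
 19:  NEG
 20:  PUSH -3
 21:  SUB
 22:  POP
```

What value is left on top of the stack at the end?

-1

PUSH 0   [0]
PUSH 29  [0, 29]
OVER     [0, 29, 0]
LT       [0, 0]
SWAP     [0, 0]
MUL      [0]
PUSH 3   [0, 3]
MUL      [0]
POP      []
PUSH -7  [-7]
PUSH 11  [-7, 11]
NEG      [-7, -11]
DUP      [-7, -11, -11]
LT       [-7, 0]
POP      [-7]
PUSH -2  [-7, -2]
MOD      [-1]
PUSH 0   [-1, 0]
NEG      [-1, 0]
PUSH -3  [-1, 0, -3]
SUB      [-1, 3]
POP      [-1]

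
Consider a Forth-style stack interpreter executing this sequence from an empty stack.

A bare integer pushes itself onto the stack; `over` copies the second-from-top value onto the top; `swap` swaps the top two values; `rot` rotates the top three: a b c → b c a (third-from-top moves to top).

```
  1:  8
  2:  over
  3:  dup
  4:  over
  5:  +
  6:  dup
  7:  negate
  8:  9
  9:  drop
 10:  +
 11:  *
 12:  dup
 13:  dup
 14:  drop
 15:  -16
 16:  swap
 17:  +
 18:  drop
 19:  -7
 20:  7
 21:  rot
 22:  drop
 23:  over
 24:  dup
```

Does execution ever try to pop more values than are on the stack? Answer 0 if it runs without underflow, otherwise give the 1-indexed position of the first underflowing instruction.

2

8  8
over  — needs 2 operands, stack has 1 → underflow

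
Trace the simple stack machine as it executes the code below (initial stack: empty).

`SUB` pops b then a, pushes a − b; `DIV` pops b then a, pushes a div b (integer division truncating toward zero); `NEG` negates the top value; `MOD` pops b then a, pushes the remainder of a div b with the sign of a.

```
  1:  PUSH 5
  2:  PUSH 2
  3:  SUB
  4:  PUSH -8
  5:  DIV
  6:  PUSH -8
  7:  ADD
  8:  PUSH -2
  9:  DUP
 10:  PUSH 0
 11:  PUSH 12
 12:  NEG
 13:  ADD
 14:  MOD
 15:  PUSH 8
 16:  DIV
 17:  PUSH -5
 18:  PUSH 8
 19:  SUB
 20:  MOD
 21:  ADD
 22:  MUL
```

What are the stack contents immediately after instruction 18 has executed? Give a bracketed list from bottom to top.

PUSH 5   5
PUSH 2   5 2
SUB      3
PUSH -8  3 -8
DIV      0
PUSH -8  0 -8
ADD      -8
PUSH -2  -8 -2
DUP      -8 -2 -2
PUSH 0   -8 -2 -2 0
PUSH 12  -8 -2 -2 0 12
NEG      -8 -2 -2 0 -12
ADD      -8 -2 -2 -12
MOD      -8 -2 -2
PUSH 8   -8 -2 -2 8
DIV      -8 -2 0
PUSH -5  -8 -2 0 -5
PUSH 8   -8 -2 0 -5 8

[-8, -2, 0, -5, 8]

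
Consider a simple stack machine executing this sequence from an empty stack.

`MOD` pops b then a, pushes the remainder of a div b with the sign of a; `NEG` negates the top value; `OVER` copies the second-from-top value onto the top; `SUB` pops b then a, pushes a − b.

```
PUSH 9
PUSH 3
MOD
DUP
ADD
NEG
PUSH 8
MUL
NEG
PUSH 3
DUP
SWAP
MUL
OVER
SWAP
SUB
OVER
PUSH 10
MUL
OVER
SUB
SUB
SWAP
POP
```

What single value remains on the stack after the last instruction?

PUSH 9   [9]
PUSH 3   [9, 3]
MOD      [0]
DUP      [0, 0]
ADD      [0]
NEG      [0]
PUSH 8   [0, 8]
MUL      [0]
NEG      [0]
PUSH 3   [0, 3]
DUP      [0, 3, 3]
SWAP     [0, 3, 3]
MUL      [0, 9]
OVER     [0, 9, 0]
SWAP     [0, 0, 9]
SUB      [0, -9]
OVER     [0, -9, 0]
PUSH 10  [0, -9, 0, 10]
MUL      [0, -9, 0]
OVER     [0, -9, 0, -9]
SUB      [0, -9, 9]
SUB      [0, -18]
SWAP     [-18, 0]
POP      [-18]

-18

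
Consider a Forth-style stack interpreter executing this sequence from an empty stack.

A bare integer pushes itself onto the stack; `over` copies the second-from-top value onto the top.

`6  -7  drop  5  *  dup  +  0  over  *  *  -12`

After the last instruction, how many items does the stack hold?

6     [6]
-7    [6, -7]
drop  [6]
5     [6, 5]
*     [30]
dup   [30, 30]
+     [60]
0     [60, 0]
over  [60, 0, 60]
*     [60, 0]
*     [0]
-12   [0, -12]

2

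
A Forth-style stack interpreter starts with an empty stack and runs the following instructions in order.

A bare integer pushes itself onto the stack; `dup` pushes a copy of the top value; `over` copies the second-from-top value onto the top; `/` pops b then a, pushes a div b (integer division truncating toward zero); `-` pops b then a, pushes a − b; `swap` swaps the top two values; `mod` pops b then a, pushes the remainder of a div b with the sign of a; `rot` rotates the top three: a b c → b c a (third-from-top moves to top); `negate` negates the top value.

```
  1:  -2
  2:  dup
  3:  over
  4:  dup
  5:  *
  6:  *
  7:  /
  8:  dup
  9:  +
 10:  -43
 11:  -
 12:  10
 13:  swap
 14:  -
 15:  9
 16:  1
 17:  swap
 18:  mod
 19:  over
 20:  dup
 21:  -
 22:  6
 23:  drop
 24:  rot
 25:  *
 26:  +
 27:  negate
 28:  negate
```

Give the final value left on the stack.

-2     -> [-2]
dup    -> [-2, -2]
over   -> [-2, -2, -2]
dup    -> [-2, -2, -2, -2]
*      -> [-2, -2, 4]
*      -> [-2, -8]
/      -> [0]
dup    -> [0, 0]
+      -> [0]
-43    -> [0, -43]
-      -> [43]
10     -> [43, 10]
swap   -> [10, 43]
-      -> [-33]
9      -> [-33, 9]
1      -> [-33, 9, 1]
swap   -> [-33, 1, 9]
mod    -> [-33, 1]
over   -> [-33, 1, -33]
dup    -> [-33, 1, -33, -33]
-      -> [-33, 1, 0]
6      -> [-33, 1, 0, 6]
drop   -> [-33, 1, 0]
rot    -> [1, 0, -33]
*      -> [1, 0]
+      -> [1]
negate -> [-1]
negate -> [1]

1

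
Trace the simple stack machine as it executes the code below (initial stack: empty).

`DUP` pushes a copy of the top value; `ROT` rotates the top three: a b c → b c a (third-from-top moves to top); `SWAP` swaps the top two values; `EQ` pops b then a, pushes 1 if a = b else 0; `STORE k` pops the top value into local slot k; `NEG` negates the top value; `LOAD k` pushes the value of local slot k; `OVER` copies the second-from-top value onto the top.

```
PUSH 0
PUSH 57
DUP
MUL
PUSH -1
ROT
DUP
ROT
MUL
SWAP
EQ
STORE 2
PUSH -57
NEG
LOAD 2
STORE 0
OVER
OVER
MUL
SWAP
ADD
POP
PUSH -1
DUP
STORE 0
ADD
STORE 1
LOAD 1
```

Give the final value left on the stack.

PUSH 0   → 0
PUSH 57  → 0 57
DUP      → 0 57 57
MUL      → 0 3249
PUSH -1  → 0 3249 -1
ROT      → 3249 -1 0
DUP      → 3249 -1 0 0
ROT      → 3249 0 0 -1
MUL      → 3249 0 0
SWAP     → 3249 0 0
EQ       → 3249 1
STORE 2  → 3249
PUSH -57 → 3249 -57
NEG      → 3249 57
LOAD 2   → 3249 57 1
STORE 0  → 3249 57
OVER     → 3249 57 3249
OVER     → 3249 57 3249 57
MUL      → 3249 57 185193
SWAP     → 3249 185193 57
ADD      → 3249 185250
POP      → 3249
PUSH -1  → 3249 -1
DUP      → 3249 -1 -1
STORE 0  → 3249 -1
ADD      → 3248
STORE 1  → (empty)
LOAD 1   → 3248

3248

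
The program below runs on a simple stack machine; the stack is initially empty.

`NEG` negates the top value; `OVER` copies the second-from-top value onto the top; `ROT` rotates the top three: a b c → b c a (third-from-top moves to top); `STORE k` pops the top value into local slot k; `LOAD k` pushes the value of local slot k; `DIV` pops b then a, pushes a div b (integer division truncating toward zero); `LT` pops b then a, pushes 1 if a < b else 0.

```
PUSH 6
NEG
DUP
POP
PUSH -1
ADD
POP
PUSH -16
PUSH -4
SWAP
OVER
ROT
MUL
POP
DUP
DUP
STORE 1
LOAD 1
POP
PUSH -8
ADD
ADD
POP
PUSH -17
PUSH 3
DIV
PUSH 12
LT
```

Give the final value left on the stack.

1

PUSH 6   -> 6
NEG      -> -6
DUP      -> -6 -6
POP      -> -6
PUSH -1  -> -6 -1
ADD      -> -7
POP      -> (empty)
PUSH -16 -> -16
PUSH -4  -> -16 -4
SWAP     -> -4 -16
OVER     -> -4 -16 -4
ROT      -> -16 -4 -4
MUL      -> -16 16
POP      -> -16
DUP      -> -16 -16
DUP      -> -16 -16 -16
STORE 1  -> -16 -16
LOAD 1   -> -16 -16 -16
POP      -> -16 -16
PUSH -8  -> -16 -16 -8
ADD      -> -16 -24
ADD      -> -40
POP      -> (empty)
PUSH -17 -> -17
PUSH 3   -> -17 3
DIV      -> -5
PUSH 12  -> -5 12
LT       -> 1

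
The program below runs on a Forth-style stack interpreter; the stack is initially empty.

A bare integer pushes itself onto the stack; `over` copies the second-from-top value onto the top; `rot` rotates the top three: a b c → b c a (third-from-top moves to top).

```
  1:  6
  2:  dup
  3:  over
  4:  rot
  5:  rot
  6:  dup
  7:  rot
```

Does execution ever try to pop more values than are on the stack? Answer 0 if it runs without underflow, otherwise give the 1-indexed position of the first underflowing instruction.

0

6    : 6
dup  : 6 6
over : 6 6 6
rot  : 6 6 6
rot  : 6 6 6
dup  : 6 6 6 6
rot  : 6 6 6 6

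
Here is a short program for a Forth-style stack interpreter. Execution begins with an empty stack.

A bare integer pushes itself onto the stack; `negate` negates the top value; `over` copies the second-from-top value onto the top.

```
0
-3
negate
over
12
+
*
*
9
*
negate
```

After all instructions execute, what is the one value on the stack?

0      → 0
-3     → 0 -3
negate → 0 3
over   → 0 3 0
12     → 0 3 0 12
+      → 0 3 12
*      → 0 36
*      → 0
9      → 0 9
*      → 0
negate → 0

0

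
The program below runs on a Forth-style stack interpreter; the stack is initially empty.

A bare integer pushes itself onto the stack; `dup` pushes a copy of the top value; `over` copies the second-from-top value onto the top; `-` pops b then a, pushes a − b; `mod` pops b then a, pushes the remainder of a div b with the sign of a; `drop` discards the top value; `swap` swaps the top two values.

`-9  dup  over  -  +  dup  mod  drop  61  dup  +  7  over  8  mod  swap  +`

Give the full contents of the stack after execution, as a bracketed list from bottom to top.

[122, 9]

-9   → [-9]
dup  → [-9, -9]
over → [-9, -9, -9]
-    → [-9, 0]
+    → [-9]
dup  → [-9, -9]
mod  → [0]
drop → []
61   → [61]
dup  → [61, 61]
+    → [122]
7    → [122, 7]
over → [122, 7, 122]
8    → [122, 7, 122, 8]
mod  → [122, 7, 2]
swap → [122, 2, 7]
+    → [122, 9]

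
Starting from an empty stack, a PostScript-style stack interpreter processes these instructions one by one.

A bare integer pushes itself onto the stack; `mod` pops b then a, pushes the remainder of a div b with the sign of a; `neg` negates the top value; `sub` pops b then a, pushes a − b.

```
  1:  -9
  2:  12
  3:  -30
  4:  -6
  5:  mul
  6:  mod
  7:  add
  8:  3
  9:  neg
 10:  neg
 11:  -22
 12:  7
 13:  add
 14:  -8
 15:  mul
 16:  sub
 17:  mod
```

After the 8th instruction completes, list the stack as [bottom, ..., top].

[3, 3]

-9  → -9
12  → -9 12
-30 → -9 12 -30
-6  → -9 12 -30 -6
mul → -9 12 180
mod → -9 12
add → 3
3   → 3 3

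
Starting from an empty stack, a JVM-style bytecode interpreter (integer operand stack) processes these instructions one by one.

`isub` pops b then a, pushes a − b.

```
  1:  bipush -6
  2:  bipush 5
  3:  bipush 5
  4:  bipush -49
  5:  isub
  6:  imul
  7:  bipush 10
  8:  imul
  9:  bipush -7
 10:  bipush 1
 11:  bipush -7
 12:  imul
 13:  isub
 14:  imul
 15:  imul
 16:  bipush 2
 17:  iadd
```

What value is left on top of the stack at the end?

bipush -6  : [-6]
bipush 5   : [-6, 5]
bipush 5   : [-6, 5, 5]
bipush -49 : [-6, 5, 5, -49]
isub       : [-6, 5, 54]
imul       : [-6, 270]
bipush 10  : [-6, 270, 10]
imul       : [-6, 2700]
bipush -7  : [-6, 2700, -7]
bipush 1   : [-6, 2700, -7, 1]
bipush -7  : [-6, 2700, -7, 1, -7]
imul       : [-6, 2700, -7, -7]
isub       : [-6, 2700, 0]
imul       : [-6, 0]
imul       : [0]
bipush 2   : [0, 2]
iadd       : [2]

2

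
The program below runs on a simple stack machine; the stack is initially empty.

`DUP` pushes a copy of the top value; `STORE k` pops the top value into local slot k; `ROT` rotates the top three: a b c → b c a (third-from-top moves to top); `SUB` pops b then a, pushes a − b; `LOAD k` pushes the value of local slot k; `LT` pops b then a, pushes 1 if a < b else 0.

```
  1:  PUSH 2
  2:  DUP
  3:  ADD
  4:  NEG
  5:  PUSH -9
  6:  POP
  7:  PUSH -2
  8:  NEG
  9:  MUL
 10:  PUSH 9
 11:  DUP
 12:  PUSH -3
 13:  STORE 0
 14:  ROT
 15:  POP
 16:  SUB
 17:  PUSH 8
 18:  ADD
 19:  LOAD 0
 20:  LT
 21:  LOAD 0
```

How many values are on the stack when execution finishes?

PUSH 2  → [2]
DUP     → [2, 2]
ADD     → [4]
NEG     → [-4]
PUSH -9 → [-4, -9]
POP     → [-4]
PUSH -2 → [-4, -2]
NEG     → [-4, 2]
MUL     → [-8]
PUSH 9  → [-8, 9]
DUP     → [-8, 9, 9]
PUSH -3 → [-8, 9, 9, -3]
STORE 0 → [-8, 9, 9]
ROT     → [9, 9, -8]
POP     → [9, 9]
SUB     → [0]
PUSH 8  → [0, 8]
ADD     → [8]
LOAD 0  → [8, -3]
LT      → [0]
LOAD 0  → [0, -3]

2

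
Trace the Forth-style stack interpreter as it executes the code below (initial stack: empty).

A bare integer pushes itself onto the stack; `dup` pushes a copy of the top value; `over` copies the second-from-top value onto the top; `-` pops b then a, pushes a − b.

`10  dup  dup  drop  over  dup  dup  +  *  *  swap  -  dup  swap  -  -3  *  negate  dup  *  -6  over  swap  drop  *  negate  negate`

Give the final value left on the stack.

10      [10]
dup     [10, 10]
dup     [10, 10, 10]
drop    [10, 10]
over    [10, 10, 10]
dup     [10, 10, 10, 10]
dup     [10, 10, 10, 10, 10]
+       [10, 10, 10, 20]
*       [10, 10, 200]
*       [10, 2000]
swap    [2000, 10]
-       [1990]
dup     [1990, 1990]
swap    [1990, 1990]
-       [0]
-3      [0, -3]
*       [0]
negate  [0]
dup     [0, 0]
*       [0]
-6      [0, -6]
over    [0, -6, 0]
swap    [0, 0, -6]
drop    [0, 0]
*       [0]
negate  [0]
negate  [0]

0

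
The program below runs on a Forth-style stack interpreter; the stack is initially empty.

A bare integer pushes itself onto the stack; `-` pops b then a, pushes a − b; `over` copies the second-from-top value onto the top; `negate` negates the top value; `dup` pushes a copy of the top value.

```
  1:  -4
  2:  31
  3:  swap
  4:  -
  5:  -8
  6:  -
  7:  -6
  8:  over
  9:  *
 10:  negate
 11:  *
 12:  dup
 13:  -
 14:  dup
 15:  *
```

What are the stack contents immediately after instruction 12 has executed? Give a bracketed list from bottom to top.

[11094, 11094]

-4     -> [-4]
31     -> [-4, 31]
swap   -> [31, -4]
-      -> [35]
-8     -> [35, -8]
-      -> [43]
-6     -> [43, -6]
over   -> [43, -6, 43]
*      -> [43, -258]
negate -> [43, 258]
*      -> [11094]
dup    -> [11094, 11094]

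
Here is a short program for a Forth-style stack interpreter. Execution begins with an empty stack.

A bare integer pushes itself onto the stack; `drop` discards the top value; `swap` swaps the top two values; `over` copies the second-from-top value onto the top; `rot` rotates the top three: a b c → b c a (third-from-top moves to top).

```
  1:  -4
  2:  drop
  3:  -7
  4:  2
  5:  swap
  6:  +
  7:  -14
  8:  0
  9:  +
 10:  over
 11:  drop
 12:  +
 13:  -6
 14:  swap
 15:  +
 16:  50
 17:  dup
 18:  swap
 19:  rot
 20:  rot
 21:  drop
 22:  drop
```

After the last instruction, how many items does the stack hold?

1

-4    -4
drop  (empty)
-7    -7
2     -7 2
swap  2 -7
+     -5
-14   -5 -14
0     -5 -14 0
+     -5 -14
over  -5 -14 -5
drop  -5 -14
+     -19
-6    -19 -6
swap  -6 -19
+     -25
50    -25 50
dup   -25 50 50
swap  -25 50 50
rot   50 50 -25
rot   50 -25 50
drop  50 -25
drop  50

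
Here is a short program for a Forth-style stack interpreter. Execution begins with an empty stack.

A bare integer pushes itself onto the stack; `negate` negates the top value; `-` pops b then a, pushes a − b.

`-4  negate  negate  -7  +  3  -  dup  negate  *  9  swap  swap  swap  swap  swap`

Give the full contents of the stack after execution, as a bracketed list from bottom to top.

[9, -196]

-4     : [-4]
negate : [4]
negate : [-4]
-7     : [-4, -7]
+      : [-11]
3      : [-11, 3]
-      : [-14]
dup    : [-14, -14]
negate : [-14, 14]
*      : [-196]
9      : [-196, 9]
swap   : [9, -196]
swap   : [-196, 9]
swap   : [9, -196]
swap   : [-196, 9]
swap   : [9, -196]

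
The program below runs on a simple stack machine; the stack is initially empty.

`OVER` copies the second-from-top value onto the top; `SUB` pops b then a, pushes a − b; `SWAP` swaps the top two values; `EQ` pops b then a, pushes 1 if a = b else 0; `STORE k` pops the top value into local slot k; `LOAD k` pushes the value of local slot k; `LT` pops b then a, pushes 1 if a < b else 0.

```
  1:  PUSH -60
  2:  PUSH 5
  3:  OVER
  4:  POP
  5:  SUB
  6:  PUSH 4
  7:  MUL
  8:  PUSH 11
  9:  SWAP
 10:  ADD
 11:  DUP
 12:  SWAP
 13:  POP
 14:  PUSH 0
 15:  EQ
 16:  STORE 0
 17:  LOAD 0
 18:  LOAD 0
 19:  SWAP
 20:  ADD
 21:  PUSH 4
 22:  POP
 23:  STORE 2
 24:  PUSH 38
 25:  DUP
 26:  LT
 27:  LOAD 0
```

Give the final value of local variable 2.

0

PUSH -60 → [-60]
PUSH 5   → [-60, 5]
OVER     → [-60, 5, -60]
POP      → [-60, 5]
SUB      → [-65]
PUSH 4   → [-65, 4]
MUL      → [-260]
PUSH 11  → [-260, 11]
SWAP     → [11, -260]
ADD      → [-249]
DUP      → [-249, -249]
SWAP     → [-249, -249]
POP      → [-249]
PUSH 0   → [-249, 0]
EQ       → [0]
STORE 0  → []
LOAD 0   → [0]
LOAD 0   → [0, 0]
SWAP     → [0, 0]
ADD      → [0]
PUSH 4   → [0, 4]
POP      → [0]
STORE 2  → []
PUSH 38  → [38]
DUP      → [38, 38]
LT       → [0]
LOAD 0   → [0, 0]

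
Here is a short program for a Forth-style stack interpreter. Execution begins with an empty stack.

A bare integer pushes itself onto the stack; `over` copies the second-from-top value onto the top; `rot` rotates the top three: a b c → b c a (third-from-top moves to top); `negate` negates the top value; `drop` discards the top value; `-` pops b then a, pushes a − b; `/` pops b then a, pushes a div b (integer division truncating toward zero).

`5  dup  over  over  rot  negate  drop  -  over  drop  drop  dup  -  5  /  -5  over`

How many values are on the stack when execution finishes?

3

5      : [5]
dup    : [5, 5]
over   : [5, 5, 5]
over   : [5, 5, 5, 5]
rot    : [5, 5, 5, 5]
negate : [5, 5, 5, -5]
drop   : [5, 5, 5]
-      : [5, 0]
over   : [5, 0, 5]
drop   : [5, 0]
drop   : [5]
dup    : [5, 5]
-      : [0]
5      : [0, 5]
/      : [0]
-5     : [0, -5]
over   : [0, -5, 0]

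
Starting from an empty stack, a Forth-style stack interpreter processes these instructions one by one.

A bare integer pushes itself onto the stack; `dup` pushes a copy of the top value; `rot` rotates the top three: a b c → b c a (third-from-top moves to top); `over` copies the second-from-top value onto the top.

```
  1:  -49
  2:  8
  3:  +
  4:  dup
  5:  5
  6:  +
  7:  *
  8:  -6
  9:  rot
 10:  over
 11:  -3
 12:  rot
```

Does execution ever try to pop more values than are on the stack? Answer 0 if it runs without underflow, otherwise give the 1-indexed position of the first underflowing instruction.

9

-49 -> [-49]
8   -> [-49, 8]
+   -> [-41]
dup -> [-41, -41]
5   -> [-41, -41, 5]
+   -> [-41, -36]
*   -> [1476]
-6  -> [1476, -6]
rot  — needs 3 operands, stack has 2 → underflow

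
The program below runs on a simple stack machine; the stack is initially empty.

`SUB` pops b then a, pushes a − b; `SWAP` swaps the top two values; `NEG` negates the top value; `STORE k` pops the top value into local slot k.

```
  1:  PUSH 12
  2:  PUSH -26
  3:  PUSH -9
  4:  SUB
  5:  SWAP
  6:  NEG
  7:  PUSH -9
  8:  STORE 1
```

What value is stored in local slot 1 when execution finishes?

PUSH 12  → [12]
PUSH -26 → [12, -26]
PUSH -9  → [12, -26, -9]
SUB      → [12, -17]
SWAP     → [-17, 12]
NEG      → [-17, -12]
PUSH -9  → [-17, -12, -9]
STORE 1  → [-17, -12]

-9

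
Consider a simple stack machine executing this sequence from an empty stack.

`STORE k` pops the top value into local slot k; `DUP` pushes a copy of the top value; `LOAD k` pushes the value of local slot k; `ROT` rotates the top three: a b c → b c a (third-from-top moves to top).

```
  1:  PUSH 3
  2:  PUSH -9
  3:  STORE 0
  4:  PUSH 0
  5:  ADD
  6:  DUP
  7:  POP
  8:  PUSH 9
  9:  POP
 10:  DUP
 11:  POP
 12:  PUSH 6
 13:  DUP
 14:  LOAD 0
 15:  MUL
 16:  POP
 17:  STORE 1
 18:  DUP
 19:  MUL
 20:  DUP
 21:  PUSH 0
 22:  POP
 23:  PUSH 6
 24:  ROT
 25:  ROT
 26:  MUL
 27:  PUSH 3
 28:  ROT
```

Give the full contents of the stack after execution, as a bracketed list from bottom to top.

[81, 3, 6]

PUSH 3  : 3
PUSH -9 : 3 -9
STORE 0 : 3
PUSH 0  : 3 0
ADD     : 3
DUP     : 3 3
POP     : 3
PUSH 9  : 3 9
POP     : 3
DUP     : 3 3
POP     : 3
PUSH 6  : 3 6
DUP     : 3 6 6
LOAD 0  : 3 6 6 -9
MUL     : 3 6 -54
POP     : 3 6
STORE 1 : 3
DUP     : 3 3
MUL     : 9
DUP     : 9 9
PUSH 0  : 9 9 0
POP     : 9 9
PUSH 6  : 9 9 6
ROT     : 9 6 9
ROT     : 6 9 9
MUL     : 6 81
PUSH 3  : 6 81 3
ROT     : 81 3 6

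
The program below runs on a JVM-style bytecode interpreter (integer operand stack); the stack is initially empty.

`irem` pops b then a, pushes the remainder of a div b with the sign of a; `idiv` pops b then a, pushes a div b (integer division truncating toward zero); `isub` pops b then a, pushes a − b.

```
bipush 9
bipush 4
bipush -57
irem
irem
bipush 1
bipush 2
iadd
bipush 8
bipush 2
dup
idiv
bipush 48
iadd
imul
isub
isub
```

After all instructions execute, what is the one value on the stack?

390

bipush 9    9
bipush 4    9 4
bipush -57  9 4 -57
irem        9 4
irem        1
bipush 1    1 1
bipush 2    1 1 2
iadd        1 3
bipush 8    1 3 8
bipush 2    1 3 8 2
dup         1 3 8 2 2
idiv        1 3 8 1
bipush 48   1 3 8 1 48
iadd        1 3 8 49
imul        1 3 392
isub        1 -389
isub        390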